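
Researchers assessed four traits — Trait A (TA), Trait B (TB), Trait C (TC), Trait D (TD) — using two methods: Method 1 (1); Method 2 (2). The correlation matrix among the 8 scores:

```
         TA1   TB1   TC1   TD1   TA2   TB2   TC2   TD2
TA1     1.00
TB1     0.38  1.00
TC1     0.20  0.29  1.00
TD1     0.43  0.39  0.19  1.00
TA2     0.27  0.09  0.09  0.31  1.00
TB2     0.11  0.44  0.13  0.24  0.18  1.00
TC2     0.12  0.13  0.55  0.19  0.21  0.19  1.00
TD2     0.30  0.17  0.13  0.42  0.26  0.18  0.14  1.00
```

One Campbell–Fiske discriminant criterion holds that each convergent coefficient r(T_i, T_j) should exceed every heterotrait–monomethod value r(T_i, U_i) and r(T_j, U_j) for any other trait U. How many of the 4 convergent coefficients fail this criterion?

Each convergent coefficient versus the relevant comparison correlations:
TA (methods 1·2): 0.27 vs {0.38, 0.18, 0.20, 0.21, 0.43, 0.26} → fail.
TB (methods 1·2): 0.44 vs {0.38, 0.18, 0.29, 0.19, 0.39, 0.18} → pass.
TC (methods 1·2): 0.55 vs {0.20, 0.21, 0.29, 0.19, 0.19, 0.14} → pass.
TD (methods 1·2): 0.42 vs {0.43, 0.26, 0.39, 0.18, 0.19, 0.14} → fail.
2 of 4 fail.

2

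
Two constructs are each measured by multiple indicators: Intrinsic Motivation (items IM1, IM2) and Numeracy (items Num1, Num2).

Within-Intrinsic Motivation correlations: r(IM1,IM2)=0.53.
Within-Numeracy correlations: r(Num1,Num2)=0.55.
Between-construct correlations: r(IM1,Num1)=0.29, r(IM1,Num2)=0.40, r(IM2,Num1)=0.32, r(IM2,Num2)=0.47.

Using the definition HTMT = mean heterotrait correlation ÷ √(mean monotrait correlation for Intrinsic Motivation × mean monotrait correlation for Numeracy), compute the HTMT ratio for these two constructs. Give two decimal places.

Mean between = 1.48/4 = 0.3700.
Mean within-IM = 0.53/1 = 0.5300; mean within-Num = 0.55/1 = 0.5500.
Geometric mean = √(0.5300 × 0.5500) = 0.5399.
HTMT = 0.3700 / 0.5399 = 0.69.

0.69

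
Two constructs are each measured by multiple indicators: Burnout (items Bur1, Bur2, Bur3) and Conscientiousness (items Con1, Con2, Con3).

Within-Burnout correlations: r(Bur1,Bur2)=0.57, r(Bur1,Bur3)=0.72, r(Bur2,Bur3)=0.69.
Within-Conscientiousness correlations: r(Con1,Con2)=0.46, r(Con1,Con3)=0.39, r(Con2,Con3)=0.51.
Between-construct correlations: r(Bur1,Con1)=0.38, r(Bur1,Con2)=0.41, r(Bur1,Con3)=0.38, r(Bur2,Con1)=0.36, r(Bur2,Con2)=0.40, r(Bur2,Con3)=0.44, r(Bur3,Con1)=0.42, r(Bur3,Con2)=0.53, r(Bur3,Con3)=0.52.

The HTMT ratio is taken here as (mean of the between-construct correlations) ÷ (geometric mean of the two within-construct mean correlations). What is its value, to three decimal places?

Between-construct mean = 3.84/9 = 0.4267.
Mean within-Bur = 1.98/3 = 0.6600; mean within-Con = 1.36/3 = 0.4533.
Geometric mean = √(0.6600 × 0.4533) = 0.5470.
HTMT = 0.4267 / 0.5470 = 0.780.

0.780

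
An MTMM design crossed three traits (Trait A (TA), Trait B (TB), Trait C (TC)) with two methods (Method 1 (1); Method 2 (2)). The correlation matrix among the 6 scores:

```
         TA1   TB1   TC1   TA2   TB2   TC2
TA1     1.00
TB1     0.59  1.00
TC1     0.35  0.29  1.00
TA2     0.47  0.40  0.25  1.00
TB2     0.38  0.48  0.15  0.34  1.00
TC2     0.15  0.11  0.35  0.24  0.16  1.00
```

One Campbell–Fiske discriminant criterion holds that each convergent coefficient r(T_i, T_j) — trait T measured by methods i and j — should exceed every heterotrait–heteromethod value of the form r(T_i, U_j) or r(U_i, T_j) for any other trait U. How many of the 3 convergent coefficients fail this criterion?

0

Each convergent coefficient versus the relevant comparison correlations:
TA (methods 1·2): 0.47 vs {0.38, 0.40, 0.15, 0.25} → pass.
TB (methods 1·2): 0.48 vs {0.40, 0.38, 0.11, 0.15} → pass.
TC (methods 1·2): 0.35 vs {0.25, 0.15, 0.15, 0.11} → pass.
0 of 3 fail.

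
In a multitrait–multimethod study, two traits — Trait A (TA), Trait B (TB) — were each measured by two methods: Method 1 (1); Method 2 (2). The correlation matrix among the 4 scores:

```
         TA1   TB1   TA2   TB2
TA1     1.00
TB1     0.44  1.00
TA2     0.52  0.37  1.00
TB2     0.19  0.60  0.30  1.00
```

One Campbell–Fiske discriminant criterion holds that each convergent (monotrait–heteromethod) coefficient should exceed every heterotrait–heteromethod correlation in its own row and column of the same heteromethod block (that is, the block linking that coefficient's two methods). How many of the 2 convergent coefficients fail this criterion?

0

Each convergent coefficient versus the relevant comparison correlations:
TA (methods 1·2): 0.52 vs {0.19, 0.37} → pass.
TB (methods 1·2): 0.60 vs {0.37, 0.19} → pass.
0 of 2 fail.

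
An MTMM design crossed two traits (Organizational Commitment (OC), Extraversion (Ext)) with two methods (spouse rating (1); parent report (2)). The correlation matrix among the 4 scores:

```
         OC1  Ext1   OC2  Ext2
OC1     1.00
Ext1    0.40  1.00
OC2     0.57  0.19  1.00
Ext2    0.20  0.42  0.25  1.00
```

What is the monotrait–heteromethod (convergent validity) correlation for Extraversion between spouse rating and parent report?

0.42

Same trait (Ext), different methods: r(Ext1, Ext2) = 0.42.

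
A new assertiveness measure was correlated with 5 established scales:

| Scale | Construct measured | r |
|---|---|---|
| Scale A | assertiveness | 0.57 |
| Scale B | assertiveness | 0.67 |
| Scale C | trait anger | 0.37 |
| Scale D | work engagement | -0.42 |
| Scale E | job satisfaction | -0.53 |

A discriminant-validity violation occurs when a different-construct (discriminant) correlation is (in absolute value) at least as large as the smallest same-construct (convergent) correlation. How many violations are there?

Convergent (same construct = assertiveness): Scale A, Scale B.
Smallest convergent = 0.57. Discriminant |r|: 0.37, 0.42, 0.53; count ≥ 0.57 → 0.

0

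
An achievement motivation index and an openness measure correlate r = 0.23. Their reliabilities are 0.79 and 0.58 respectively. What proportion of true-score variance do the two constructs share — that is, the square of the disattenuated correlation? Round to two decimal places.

Disattenuated r = 0.23 / √(0.79 × 0.58) = 0.23 / 0.6769 = 0.3398.
Shared true-score variance = 0.3398² = 0.1155 ≈ 0.12.

0.12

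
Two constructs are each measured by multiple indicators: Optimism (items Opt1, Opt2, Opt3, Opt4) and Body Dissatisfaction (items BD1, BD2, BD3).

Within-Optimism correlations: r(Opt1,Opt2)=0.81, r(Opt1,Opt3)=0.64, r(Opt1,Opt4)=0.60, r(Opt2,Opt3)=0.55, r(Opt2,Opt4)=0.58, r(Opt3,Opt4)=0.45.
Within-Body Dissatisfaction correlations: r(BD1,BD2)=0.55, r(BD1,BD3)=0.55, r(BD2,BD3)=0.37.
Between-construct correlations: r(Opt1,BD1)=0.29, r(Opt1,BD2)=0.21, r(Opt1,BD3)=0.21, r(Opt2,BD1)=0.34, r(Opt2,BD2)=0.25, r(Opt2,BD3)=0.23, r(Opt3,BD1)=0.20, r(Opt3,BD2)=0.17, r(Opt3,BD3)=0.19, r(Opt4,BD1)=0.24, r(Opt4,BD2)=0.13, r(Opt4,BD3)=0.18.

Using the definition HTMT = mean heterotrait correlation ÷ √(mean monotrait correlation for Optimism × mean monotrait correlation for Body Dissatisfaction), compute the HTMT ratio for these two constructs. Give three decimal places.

Mean heterotrait r = 2.64/12 = 0.2200.
Mean within-Opt = 3.63/6 = 0.6050; mean within-BD = 1.47/3 = 0.4900.
Geometric mean = √(0.6050 × 0.4900) = 0.5445.
HTMT = 0.2200 / 0.5445 = 0.404.

0.404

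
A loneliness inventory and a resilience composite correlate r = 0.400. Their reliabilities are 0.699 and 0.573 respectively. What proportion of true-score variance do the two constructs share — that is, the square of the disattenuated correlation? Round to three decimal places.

Disattenuated r = 0.400 / √(0.699 × 0.573) = 0.400 / 0.6329 = 0.6320.
Shared true-score variance = 0.6320² = 0.3994 ≈ 0.399.

0.399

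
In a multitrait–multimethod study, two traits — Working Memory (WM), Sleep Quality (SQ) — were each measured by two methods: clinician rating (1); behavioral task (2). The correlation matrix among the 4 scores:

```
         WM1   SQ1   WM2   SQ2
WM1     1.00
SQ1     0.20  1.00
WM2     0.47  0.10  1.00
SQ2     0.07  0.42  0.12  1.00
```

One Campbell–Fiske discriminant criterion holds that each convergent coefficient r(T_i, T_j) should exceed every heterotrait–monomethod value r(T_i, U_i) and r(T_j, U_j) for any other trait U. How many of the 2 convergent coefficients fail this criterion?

Checking each validity diagonal entry against its comparison values:
WM (methods 1·2): 0.47 vs {0.20, 0.12} → pass.
SQ (methods 1·2): 0.42 vs {0.20, 0.12} → pass.
0 of 2 fail.

0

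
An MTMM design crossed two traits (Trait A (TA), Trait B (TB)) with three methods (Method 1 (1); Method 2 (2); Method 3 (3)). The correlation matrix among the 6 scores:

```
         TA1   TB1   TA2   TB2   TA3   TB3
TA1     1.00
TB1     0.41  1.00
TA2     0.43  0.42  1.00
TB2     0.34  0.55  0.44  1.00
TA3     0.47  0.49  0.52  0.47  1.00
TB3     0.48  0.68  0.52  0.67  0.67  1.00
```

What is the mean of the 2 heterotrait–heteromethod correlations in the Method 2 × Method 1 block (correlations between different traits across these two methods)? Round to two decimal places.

0.38

HTHM values (method 2 × method 1): 0.42, 0.34; mean = 0.76/2 = 0.38.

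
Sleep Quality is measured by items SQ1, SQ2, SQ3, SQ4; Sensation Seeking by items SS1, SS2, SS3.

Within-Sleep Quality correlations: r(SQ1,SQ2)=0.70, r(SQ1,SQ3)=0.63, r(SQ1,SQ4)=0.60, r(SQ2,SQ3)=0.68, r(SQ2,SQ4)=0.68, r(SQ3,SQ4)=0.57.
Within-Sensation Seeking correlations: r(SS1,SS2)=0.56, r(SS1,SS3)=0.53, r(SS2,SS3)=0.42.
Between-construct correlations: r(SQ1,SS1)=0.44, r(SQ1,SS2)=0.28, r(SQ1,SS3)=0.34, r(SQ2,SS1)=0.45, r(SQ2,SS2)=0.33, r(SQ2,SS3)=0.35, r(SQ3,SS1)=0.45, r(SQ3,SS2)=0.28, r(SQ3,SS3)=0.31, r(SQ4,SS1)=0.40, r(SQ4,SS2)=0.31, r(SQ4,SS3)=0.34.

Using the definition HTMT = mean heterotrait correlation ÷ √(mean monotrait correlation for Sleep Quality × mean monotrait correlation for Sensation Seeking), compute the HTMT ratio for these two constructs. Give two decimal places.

0.63

Mean heterotrait r = 4.28/12 = 0.3567.
Mean within-SQ = 3.86/6 = 0.6433; mean within-SS = 1.51/3 = 0.5033.
Geometric mean = √(0.6433 × 0.5033) = 0.5690.
HTMT = 0.3567 / 0.5690 = 0.63.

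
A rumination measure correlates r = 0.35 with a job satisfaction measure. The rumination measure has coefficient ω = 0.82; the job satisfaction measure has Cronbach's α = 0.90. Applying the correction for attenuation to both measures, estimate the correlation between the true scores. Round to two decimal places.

r_true = r_obs / √(r_xx · r_yy) = 0.35 / √(0.82 × 0.90) = 0.35 / √0.7380 = 0.35 / 0.8591 ≈ 0.41.

0.41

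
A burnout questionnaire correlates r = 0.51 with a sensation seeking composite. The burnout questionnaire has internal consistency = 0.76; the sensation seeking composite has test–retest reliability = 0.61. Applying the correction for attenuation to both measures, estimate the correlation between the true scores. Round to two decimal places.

0.75

r_true = r_obs / √(r_xx · r_yy) = 0.51 / √(0.76 × 0.61) = 0.51 / √0.4636 = 0.51 / 0.6809 ≈ 0.75.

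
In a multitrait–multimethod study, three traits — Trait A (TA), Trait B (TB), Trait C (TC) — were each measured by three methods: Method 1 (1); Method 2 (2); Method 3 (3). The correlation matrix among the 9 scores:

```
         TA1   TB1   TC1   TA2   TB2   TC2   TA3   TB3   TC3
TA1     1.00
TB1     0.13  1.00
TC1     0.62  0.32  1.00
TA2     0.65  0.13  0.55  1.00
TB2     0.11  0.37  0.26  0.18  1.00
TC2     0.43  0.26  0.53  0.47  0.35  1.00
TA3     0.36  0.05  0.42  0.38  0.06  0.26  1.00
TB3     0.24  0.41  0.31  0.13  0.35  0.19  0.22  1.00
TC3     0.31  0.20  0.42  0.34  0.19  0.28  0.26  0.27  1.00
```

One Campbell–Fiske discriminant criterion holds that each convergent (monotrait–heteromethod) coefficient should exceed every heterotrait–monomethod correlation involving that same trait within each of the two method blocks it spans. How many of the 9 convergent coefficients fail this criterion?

Each convergent coefficient versus the relevant comparison correlations:
TA (methods 1·2): 0.65 vs {0.13, 0.18, 0.62, 0.47} → pass.
TA (methods 1·3): 0.36 vs {0.13, 0.22, 0.62, 0.26} → fail.
TA (methods 2·3): 0.38 vs {0.18, 0.22, 0.47, 0.26} → fail.
TB (methods 1·2): 0.37 vs {0.13, 0.18, 0.32, 0.35} → pass.
TB (methods 1·3): 0.41 vs {0.13, 0.22, 0.32, 0.27} → pass.
TB (methods 2·3): 0.35 vs {0.18, 0.22, 0.35, 0.27} → fail.
TC (methods 1·2): 0.53 vs {0.62, 0.47, 0.32, 0.35} → fail.
TC (methods 1·3): 0.42 vs {0.62, 0.26, 0.32, 0.27} → fail.
TC (methods 2·3): 0.28 vs {0.47, 0.26, 0.35, 0.27} → fail.
6 of 9 fail.

6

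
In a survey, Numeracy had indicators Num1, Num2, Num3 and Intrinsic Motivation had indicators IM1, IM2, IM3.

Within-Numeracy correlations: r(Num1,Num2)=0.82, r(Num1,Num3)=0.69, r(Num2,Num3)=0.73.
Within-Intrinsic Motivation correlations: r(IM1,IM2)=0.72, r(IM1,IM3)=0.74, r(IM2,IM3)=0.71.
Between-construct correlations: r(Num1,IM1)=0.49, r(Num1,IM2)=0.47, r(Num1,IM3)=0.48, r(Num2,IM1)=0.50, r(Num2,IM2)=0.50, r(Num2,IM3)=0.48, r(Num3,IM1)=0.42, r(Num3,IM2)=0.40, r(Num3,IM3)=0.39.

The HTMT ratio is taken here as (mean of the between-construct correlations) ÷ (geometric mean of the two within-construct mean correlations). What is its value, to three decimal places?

0.624

Mean between = 4.13/9 = 0.4589.
Mean within-Num = 2.24/3 = 0.7467; mean within-IM = 2.17/3 = 0.7233.
Geometric mean = √(0.7467 × 0.7233) = 0.7349.
HTMT = 0.4589 / 0.7349 = 0.624.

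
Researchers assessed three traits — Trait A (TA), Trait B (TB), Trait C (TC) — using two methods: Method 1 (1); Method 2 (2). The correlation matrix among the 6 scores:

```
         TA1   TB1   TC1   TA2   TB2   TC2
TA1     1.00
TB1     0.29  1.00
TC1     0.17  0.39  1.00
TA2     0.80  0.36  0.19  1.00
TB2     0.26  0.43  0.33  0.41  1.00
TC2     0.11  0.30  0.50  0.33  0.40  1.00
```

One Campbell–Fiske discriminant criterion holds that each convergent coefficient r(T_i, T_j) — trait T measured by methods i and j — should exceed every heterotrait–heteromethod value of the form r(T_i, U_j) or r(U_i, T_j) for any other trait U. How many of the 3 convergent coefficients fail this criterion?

0

Each convergent coefficient versus the relevant comparison correlations:
TA (methods 1·2): 0.80 vs {0.26, 0.36, 0.11, 0.19} → pass.
TB (methods 1·2): 0.43 vs {0.36, 0.26, 0.30, 0.33} → pass.
TC (methods 1·2): 0.50 vs {0.19, 0.11, 0.33, 0.30} → pass.
0 of 3 fail.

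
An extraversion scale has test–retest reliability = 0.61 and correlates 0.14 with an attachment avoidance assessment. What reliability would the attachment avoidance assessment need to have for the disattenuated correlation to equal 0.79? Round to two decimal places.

0.05

r_true = r_obs / √(r_xx · r_yy) ⇒ 0.79 = 0.14 / √(0.61 · r_yy).
√(0.61 · r_yy) = 0.14 / 0.79 = 0.1772; 0.61 · r_yy = 0.0314; r_yy = 0.0314 / 0.61 ≈ 0.05.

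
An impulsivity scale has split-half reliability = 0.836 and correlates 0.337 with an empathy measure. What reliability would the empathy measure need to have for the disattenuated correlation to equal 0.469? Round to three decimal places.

0.618

r_true = r_obs / √(r_xx · r_yy) ⇒ 0.469 = 0.337 / √(0.836 · r_yy).
√(0.836 · r_yy) = 0.337 / 0.469 = 0.7186; 0.836 · r_yy = 0.5164; r_yy = 0.5164 / 0.836 ≈ 0.618.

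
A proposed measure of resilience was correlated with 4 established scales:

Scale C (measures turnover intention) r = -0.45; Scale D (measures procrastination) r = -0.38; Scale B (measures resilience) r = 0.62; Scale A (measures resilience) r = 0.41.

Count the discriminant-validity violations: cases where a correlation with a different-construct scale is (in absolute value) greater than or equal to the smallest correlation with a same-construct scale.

Convergent (same construct = resilience): Scale B, Scale A.
Smallest convergent = 0.41. Discriminant |r|: 0.45, 0.38; count ≥ 0.41 → 1.

1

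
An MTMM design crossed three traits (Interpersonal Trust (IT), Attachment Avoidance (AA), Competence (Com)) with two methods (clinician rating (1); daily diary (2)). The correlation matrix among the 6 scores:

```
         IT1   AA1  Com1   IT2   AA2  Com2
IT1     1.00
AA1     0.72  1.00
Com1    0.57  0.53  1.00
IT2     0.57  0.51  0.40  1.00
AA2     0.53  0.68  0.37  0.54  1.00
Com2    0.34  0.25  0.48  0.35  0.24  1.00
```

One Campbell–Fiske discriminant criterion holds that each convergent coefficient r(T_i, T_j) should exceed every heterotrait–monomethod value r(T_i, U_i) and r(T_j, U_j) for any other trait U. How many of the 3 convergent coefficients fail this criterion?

3

Checking each validity diagonal entry against its comparison values:
IT (methods 1·2): 0.57 vs {0.72, 0.54, 0.57, 0.35} → fail.
AA (methods 1·2): 0.68 vs {0.72, 0.54, 0.53, 0.24} → fail.
Com (methods 1·2): 0.48 vs {0.57, 0.35, 0.53, 0.24} → fail.
3 of 3 fail.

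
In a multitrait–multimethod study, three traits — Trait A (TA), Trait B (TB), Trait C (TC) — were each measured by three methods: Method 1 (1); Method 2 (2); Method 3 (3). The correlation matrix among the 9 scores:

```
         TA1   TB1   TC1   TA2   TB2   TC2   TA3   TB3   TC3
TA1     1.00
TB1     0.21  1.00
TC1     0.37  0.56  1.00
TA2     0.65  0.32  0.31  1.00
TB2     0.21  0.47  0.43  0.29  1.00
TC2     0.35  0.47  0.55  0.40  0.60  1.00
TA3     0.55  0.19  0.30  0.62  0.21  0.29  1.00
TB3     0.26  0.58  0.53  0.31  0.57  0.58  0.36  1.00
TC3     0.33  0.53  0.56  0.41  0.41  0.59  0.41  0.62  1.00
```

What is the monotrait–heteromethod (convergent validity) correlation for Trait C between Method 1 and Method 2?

0.55

Same trait (TC), different methods: r(TC1, TC2) = 0.55.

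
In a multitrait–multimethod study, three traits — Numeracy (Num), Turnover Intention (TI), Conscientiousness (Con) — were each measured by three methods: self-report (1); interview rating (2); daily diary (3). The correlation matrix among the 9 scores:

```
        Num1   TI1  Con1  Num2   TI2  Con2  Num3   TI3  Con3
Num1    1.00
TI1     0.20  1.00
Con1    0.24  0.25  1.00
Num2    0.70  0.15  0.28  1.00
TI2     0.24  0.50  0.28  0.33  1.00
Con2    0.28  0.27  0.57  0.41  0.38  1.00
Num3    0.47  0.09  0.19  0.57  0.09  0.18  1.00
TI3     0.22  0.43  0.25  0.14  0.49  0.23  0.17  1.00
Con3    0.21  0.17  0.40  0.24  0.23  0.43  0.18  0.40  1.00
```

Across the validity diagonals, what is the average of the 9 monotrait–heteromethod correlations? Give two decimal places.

0.51

Convergent values: 0.70, 0.47, 0.57, 0.50, 0.43, 0.49, 0.57, 0.40, 0.43; mean = 4.56/9 = 0.51.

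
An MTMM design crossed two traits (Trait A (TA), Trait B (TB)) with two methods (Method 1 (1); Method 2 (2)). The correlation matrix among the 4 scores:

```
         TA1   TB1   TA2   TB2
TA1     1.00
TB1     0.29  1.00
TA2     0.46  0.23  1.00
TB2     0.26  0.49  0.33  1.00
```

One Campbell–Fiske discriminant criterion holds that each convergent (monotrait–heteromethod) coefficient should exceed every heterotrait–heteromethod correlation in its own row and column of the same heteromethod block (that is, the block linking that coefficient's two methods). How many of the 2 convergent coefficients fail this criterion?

0

Each convergent coefficient versus the relevant comparison correlations:
TA (methods 1·2): 0.46 vs {0.26, 0.23} → pass.
TB (methods 1·2): 0.49 vs {0.23, 0.26} → pass.
0 of 2 fail.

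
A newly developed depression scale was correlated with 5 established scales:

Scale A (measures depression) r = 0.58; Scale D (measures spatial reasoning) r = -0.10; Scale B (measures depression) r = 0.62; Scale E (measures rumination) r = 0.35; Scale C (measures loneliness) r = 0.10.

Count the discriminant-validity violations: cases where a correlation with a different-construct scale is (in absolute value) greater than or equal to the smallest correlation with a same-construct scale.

0

Convergent (same construct = depression): Scale A, Scale B.
Smallest convergent = 0.58. Discriminant |r|: 0.10, 0.35, 0.10; count ≥ 0.58 → 0.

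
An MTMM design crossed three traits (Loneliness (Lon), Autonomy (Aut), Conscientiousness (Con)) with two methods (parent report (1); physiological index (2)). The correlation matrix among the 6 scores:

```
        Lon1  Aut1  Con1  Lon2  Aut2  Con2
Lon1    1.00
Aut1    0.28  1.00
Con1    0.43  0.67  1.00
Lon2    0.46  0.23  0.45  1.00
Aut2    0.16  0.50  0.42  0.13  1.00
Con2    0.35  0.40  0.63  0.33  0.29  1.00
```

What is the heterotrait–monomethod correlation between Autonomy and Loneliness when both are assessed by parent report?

0.28

Different traits, same method: r(Aut1, Lon1) = 0.28.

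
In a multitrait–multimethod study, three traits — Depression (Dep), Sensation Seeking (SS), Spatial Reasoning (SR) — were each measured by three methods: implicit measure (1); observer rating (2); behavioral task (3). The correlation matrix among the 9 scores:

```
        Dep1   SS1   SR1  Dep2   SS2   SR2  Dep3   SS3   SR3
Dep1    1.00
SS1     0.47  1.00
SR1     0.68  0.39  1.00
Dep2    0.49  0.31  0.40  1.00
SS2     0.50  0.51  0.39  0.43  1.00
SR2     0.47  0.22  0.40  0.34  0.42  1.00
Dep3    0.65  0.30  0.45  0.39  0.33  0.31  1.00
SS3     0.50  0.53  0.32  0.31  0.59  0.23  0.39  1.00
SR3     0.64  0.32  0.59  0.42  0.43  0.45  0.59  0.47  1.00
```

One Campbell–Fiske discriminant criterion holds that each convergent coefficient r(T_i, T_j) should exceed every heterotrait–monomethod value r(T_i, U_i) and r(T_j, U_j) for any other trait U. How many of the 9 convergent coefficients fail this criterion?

Checking each validity diagonal entry against its comparison values:
Dep (methods 1·2): 0.49 vs {0.47, 0.43, 0.68, 0.34} → fail.
Dep (methods 1·3): 0.65 vs {0.47, 0.39, 0.68, 0.59} → fail.
Dep (methods 2·3): 0.39 vs {0.43, 0.39, 0.34, 0.59} → fail.
SS (methods 1·2): 0.51 vs {0.47, 0.43, 0.39, 0.42} → pass.
SS (methods 1·3): 0.53 vs {0.47, 0.39, 0.39, 0.47} → pass.
SS (methods 2·3): 0.59 vs {0.43, 0.39, 0.42, 0.47} → pass.
SR (methods 1·2): 0.40 vs {0.68, 0.34, 0.39, 0.42} → fail.
SR (methods 1·3): 0.59 vs {0.68, 0.59, 0.39, 0.47} → fail.
SR (methods 2·3): 0.45 vs {0.34, 0.59, 0.42, 0.47} → fail.
6 of 9 fail.

6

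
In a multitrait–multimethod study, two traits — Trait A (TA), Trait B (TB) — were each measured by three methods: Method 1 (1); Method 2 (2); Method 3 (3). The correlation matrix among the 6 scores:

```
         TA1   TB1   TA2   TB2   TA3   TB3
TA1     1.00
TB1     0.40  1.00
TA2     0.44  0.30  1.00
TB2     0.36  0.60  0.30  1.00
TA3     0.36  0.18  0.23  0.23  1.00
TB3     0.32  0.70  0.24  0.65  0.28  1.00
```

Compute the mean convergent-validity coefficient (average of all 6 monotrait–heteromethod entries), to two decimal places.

0.50

Convergent values: 0.44, 0.36, 0.23, 0.60, 0.70, 0.65; mean = 2.98/6 = 0.50.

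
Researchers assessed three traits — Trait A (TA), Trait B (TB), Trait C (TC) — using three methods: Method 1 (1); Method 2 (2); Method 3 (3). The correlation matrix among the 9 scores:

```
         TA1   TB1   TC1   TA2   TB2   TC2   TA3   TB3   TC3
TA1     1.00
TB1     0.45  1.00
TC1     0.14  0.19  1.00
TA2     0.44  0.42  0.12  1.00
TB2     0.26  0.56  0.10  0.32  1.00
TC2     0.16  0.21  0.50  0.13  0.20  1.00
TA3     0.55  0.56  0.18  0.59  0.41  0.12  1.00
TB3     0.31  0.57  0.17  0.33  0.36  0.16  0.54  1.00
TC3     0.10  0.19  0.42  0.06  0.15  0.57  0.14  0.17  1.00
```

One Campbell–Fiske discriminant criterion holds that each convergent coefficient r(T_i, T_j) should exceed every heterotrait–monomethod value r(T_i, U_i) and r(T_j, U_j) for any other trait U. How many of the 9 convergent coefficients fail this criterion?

2

Convergent coefficients and their comparison sets:
TA (methods 1·2): 0.44 vs {0.45, 0.32, 0.14, 0.13} → fail.
TA (methods 1·3): 0.55 vs {0.45, 0.54, 0.14, 0.14} → pass.
TA (methods 2·3): 0.59 vs {0.32, 0.54, 0.13, 0.14} → pass.
TB (methods 1·2): 0.56 vs {0.45, 0.32, 0.19, 0.20} → pass.
TB (methods 1·3): 0.57 vs {0.45, 0.54, 0.19, 0.17} → pass.
TB (methods 2·3): 0.36 vs {0.32, 0.54, 0.20, 0.17} → fail.
TC (methods 1·2): 0.50 vs {0.14, 0.13, 0.19, 0.20} → pass.
TC (methods 1·3): 0.42 vs {0.14, 0.14, 0.19, 0.17} → pass.
TC (methods 2·3): 0.57 vs {0.13, 0.14, 0.20, 0.17} → pass.
2 of 9 fail.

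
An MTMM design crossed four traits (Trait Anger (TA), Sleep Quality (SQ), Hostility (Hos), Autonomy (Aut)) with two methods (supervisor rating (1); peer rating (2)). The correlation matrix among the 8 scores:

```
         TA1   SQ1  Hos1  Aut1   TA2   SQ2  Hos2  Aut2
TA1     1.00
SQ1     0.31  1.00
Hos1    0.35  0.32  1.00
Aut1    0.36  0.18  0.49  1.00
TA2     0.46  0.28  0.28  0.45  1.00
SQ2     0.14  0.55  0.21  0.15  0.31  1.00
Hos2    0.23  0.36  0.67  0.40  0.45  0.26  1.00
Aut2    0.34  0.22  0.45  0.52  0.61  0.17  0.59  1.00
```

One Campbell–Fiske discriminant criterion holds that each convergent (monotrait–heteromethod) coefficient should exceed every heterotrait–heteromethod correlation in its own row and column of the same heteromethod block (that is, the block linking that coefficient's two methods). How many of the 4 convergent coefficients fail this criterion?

0

Checking each validity diagonal entry against its comparison values:
TA (methods 1·2): 0.46 vs {0.14, 0.28, 0.23, 0.28, 0.34, 0.45} → pass.
SQ (methods 1·2): 0.55 vs {0.28, 0.14, 0.36, 0.21, 0.22, 0.15} → pass.
Hos (methods 1·2): 0.67 vs {0.28, 0.23, 0.21, 0.36, 0.45, 0.40} → pass.
Aut (methods 1·2): 0.52 vs {0.45, 0.34, 0.15, 0.22, 0.40, 0.45} → pass.
0 of 4 fail.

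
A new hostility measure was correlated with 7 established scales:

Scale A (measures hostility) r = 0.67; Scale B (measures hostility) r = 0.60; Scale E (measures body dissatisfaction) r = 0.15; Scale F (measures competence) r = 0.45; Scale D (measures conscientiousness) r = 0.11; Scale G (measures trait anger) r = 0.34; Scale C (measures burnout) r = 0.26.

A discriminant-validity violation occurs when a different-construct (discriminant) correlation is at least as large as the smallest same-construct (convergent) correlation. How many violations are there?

0

Convergent (same construct = hostility): Scale A, Scale B.
Smallest convergent = 0.60. Discriminant values: 0.15, 0.45, 0.11, 0.34, 0.26; count ≥ 0.60 → 0.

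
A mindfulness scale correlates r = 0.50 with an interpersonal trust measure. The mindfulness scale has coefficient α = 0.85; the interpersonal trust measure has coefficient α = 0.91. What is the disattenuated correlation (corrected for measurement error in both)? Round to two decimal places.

0.57

r_true = r_obs / √(r_xx · r_yy) = 0.50 / √(0.85 × 0.91) = 0.50 / √0.7735 = 0.50 / 0.8795 ≈ 0.57.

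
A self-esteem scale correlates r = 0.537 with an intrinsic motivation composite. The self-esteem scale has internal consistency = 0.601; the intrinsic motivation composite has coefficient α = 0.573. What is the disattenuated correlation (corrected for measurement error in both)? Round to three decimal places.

r_true = r_obs / √(r_xx · r_yy) = 0.537 / √(0.601 × 0.573) = 0.537 / √0.344373 = 0.537 / 0.5868 ≈ 0.915.

0.915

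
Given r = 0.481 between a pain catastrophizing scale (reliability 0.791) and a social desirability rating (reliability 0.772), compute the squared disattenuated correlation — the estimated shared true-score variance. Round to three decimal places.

0.379

Disattenuated r = 0.481 / √(0.791 × 0.772) = 0.481 / 0.7814 = 0.6156.
Shared true-score variance = 0.6156² = 0.3790 ≈ 0.379.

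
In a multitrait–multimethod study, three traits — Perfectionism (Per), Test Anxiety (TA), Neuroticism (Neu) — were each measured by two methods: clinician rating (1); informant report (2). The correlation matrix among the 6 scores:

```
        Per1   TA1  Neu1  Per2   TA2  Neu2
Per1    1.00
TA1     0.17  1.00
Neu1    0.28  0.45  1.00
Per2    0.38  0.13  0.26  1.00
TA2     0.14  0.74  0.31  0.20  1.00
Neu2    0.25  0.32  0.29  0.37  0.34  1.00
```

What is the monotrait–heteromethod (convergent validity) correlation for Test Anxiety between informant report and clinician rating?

0.74

Same trait (TA), different methods: r(TA2, TA1) = 0.74.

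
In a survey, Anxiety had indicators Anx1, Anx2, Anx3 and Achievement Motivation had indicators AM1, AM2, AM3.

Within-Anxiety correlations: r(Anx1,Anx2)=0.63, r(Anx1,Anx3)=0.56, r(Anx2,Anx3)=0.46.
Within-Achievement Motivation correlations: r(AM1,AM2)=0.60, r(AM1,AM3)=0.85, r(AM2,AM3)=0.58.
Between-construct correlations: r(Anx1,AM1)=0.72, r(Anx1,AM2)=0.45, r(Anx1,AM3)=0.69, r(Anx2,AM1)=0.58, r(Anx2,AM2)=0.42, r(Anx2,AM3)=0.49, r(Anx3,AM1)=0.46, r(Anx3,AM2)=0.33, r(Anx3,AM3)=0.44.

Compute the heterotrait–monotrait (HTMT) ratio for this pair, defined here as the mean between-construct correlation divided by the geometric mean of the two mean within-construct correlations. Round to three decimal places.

Mean between = 4.58/9 = 0.5089.
Mean within-Anx = 1.65/3 = 0.5500; mean within-AM = 2.03/3 = 0.6767.
Geometric mean = √(0.5500 × 0.6767) = 0.6101.
HTMT = 0.5089 / 0.6101 = 0.834.

0.834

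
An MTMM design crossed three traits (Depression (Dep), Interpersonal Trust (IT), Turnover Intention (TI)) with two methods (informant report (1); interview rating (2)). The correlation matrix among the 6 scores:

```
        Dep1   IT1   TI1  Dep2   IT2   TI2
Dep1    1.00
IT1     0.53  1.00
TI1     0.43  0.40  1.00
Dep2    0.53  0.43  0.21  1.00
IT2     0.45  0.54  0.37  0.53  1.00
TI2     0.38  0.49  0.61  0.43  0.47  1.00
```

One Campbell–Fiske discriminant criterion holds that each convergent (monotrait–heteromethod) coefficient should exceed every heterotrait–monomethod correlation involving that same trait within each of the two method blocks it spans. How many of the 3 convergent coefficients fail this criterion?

1

Checking each validity diagonal entry against its comparison values:
Dep (methods 1·2): 0.53 vs {0.53, 0.53, 0.43, 0.43} → fail.
IT (methods 1·2): 0.54 vs {0.53, 0.53, 0.40, 0.47} → pass.
TI (methods 1·2): 0.61 vs {0.43, 0.43, 0.40, 0.47} → pass.
1 of 3 fail.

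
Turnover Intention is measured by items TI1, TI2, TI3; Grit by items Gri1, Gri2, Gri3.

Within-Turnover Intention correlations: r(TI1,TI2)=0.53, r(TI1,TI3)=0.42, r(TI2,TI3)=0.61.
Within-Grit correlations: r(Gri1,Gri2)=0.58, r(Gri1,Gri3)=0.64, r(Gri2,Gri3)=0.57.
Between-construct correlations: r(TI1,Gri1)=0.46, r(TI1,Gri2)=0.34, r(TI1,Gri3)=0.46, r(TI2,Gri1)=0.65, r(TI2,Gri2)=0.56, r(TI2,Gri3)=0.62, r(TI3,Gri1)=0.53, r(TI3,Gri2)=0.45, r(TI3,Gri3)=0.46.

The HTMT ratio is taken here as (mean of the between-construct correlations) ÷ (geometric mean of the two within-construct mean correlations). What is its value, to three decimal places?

0.904

Mean between = 4.53/9 = 0.5033.
Mean within-TI = 1.56/3 = 0.5200; mean within-Gri = 1.79/3 = 0.5967.
Geometric mean = √(0.5200 × 0.5967) = 0.5570.
HTMT = 0.5033 / 0.5570 = 0.904.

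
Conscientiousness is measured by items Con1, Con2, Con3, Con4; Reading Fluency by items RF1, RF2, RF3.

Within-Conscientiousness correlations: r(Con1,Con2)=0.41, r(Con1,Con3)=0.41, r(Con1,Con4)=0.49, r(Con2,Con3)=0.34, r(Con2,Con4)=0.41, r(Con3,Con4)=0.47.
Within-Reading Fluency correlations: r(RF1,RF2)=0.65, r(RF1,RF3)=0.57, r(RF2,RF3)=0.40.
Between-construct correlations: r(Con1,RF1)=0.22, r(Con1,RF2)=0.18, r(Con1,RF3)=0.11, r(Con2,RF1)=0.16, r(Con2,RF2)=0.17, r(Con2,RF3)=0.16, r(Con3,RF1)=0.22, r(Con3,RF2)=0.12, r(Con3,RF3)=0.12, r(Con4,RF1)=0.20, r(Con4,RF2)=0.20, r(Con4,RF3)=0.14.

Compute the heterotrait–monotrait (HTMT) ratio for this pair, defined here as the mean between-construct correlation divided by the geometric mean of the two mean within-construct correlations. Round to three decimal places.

Between-construct mean = 2.00/12 = 0.1667.
Mean within-Con = 2.53/6 = 0.4217; mean within-RF = 1.62/3 = 0.5400.
Geometric mean = √(0.4217 × 0.5400) = 0.4772.
HTMT = 0.1667 / 0.4772 = 0.349.

0.349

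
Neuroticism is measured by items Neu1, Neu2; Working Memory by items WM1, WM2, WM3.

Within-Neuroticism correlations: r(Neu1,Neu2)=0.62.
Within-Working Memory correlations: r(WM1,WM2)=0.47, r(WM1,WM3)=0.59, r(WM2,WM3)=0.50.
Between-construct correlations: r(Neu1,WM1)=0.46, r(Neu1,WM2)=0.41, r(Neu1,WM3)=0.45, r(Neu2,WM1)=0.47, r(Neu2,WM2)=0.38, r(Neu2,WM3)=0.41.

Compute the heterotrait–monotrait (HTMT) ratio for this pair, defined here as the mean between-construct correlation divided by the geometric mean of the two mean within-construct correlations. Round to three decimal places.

0.757

Between-construct mean = 2.58/6 = 0.4300.
Mean within-Neu = 0.62/1 = 0.6200; mean within-WM = 1.56/3 = 0.5200.
Geometric mean = √(0.6200 × 0.5200) = 0.5678.
HTMT = 0.4300 / 0.5678 = 0.757.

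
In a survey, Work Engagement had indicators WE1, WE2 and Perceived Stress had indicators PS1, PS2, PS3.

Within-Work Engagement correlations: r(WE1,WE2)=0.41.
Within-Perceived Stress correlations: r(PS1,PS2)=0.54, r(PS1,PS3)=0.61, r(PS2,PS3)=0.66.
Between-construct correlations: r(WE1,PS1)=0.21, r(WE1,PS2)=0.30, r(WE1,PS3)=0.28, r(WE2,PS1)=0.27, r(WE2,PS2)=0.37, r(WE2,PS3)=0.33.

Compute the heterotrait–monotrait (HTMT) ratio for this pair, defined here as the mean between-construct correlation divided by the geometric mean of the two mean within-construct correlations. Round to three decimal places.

0.590

Mean between = 1.76/6 = 0.2933.
Mean within-WE = 0.41/1 = 0.4100; mean within-PS = 1.81/3 = 0.6033.
Geometric mean = √(0.4100 × 0.6033) = 0.4973.
HTMT = 0.2933 / 0.4973 = 0.590.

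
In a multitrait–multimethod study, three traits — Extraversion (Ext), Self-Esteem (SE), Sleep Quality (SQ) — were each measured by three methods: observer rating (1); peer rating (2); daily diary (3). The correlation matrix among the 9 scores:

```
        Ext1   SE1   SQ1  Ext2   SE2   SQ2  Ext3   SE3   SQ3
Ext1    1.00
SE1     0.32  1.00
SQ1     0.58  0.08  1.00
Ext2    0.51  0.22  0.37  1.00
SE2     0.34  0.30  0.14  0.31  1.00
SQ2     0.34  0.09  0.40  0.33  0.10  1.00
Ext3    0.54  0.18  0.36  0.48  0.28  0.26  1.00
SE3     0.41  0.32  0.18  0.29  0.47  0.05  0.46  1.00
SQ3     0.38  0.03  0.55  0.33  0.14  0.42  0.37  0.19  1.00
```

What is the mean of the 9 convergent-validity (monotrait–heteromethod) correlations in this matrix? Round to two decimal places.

Convergent values: 0.51, 0.54, 0.48, 0.30, 0.32, 0.47, 0.40, 0.55, 0.42; mean = 3.99/9 = 0.44.

0.44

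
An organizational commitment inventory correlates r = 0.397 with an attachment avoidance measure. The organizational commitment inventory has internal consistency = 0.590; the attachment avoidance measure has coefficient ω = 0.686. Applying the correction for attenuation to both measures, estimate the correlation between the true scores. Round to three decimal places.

r_true = r_obs / √(r_xx · r_yy) = 0.397 / √(0.590 × 0.686) = 0.397 / √0.404740 = 0.397 / 0.6362 ≈ 0.624.

0.624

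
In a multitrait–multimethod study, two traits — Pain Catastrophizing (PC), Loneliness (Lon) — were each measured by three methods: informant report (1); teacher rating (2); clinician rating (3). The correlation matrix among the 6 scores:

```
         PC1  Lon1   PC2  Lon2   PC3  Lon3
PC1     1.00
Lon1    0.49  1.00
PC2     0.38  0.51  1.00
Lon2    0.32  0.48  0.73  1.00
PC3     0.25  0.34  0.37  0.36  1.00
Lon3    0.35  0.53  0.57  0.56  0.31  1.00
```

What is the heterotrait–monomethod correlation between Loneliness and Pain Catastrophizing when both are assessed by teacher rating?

Different traits, same method: r(Lon2, PC2) = 0.73.

0.73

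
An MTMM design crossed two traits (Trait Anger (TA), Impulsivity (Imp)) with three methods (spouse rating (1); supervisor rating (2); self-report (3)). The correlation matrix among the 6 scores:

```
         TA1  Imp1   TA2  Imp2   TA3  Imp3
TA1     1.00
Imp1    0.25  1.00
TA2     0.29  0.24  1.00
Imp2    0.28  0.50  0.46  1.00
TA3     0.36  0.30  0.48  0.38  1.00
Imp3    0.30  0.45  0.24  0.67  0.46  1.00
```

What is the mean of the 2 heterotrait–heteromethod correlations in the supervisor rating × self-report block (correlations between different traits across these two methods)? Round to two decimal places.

0.31

HTHM values (method 2 × method 3): 0.24, 0.38; mean = 0.62/2 = 0.31.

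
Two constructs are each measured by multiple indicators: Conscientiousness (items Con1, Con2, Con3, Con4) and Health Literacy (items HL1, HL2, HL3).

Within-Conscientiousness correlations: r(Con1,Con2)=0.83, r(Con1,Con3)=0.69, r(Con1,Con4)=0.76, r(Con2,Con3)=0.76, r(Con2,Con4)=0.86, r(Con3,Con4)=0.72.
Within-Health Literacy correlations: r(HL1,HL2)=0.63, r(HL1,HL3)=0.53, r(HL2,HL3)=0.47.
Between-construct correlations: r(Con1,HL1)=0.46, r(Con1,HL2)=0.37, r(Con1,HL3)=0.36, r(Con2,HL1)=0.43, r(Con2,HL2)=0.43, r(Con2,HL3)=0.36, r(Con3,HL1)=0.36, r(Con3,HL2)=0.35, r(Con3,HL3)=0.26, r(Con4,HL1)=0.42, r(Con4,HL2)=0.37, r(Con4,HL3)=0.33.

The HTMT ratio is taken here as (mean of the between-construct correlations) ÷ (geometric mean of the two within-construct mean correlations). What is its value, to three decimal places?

0.580

Between-construct mean = 4.50/12 = 0.3750.
Mean within-Con = 4.62/6 = 0.7700; mean within-HL = 1.63/3 = 0.5433.
Geometric mean = √(0.7700 × 0.5433) = 0.6468.
HTMT = 0.3750 / 0.6468 = 0.580.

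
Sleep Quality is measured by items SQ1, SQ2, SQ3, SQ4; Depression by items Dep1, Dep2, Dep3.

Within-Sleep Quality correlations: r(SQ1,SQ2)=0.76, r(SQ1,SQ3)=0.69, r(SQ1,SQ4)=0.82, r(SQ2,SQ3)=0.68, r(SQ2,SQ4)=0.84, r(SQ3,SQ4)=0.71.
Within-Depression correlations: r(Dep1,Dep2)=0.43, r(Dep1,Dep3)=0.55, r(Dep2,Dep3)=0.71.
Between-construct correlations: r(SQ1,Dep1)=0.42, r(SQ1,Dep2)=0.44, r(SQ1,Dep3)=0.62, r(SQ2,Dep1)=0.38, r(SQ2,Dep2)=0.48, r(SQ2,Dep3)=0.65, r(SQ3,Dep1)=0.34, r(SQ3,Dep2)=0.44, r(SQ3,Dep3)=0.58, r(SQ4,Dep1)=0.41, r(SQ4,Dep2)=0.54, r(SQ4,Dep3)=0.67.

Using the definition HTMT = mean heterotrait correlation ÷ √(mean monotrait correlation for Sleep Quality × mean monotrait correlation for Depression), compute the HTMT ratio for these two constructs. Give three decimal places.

Mean between = 5.97/12 = 0.4975.
Mean within-SQ = 4.50/6 = 0.7500; mean within-Dep = 1.69/3 = 0.5633.
Geometric mean = √(0.7500 × 0.5633) = 0.6500.
HTMT = 0.4975 / 0.6500 = 0.765.

0.765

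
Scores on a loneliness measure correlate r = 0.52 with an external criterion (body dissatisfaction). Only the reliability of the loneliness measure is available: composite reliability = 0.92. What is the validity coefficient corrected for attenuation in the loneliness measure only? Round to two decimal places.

Single correction: r_c = r_obs / √r_xx = 0.52 / √0.92 = 0.52 / 0.9592 ≈ 0.54.

0.54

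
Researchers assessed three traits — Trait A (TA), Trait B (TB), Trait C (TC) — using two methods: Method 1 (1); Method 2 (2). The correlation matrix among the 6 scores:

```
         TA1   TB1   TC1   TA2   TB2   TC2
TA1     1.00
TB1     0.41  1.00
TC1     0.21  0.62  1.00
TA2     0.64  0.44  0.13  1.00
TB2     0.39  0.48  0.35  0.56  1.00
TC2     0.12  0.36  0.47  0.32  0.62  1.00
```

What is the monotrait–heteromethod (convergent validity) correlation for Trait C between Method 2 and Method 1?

Same trait (TC), different methods: r(TC2, TC1) = 0.47.

0.47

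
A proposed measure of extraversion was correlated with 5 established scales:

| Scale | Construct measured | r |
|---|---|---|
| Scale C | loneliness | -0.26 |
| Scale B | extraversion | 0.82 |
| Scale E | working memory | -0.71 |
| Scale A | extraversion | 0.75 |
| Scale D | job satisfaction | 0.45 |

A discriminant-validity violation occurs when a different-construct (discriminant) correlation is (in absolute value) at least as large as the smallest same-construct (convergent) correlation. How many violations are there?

0

Convergent (same construct = extraversion): Scale B, Scale A.
Smallest convergent = 0.75. Discriminant |r|: 0.26, 0.71, 0.45; count ≥ 0.75 → 0.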